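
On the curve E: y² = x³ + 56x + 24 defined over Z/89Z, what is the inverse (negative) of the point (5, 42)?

(5, 47)

-(5, 42) = (5, -42 mod 89) = (5, 47).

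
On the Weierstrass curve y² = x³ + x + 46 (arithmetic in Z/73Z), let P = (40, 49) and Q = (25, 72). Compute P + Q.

(11, 72)

(40, 49) + (25, 72). λ = (72 - 49)/(25 - 40) ≡ 23/58 mod 73. 58⁻¹ ≡ 34 (mod 73), so λ ≡ 52.
  x = λ² - 40 - 25 = 2704 - 65 ≡ 11; y = λ·(40 - 11) - 49 ≡ 72. → (11, 72)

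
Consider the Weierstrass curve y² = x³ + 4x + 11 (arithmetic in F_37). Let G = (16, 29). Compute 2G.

(9, 31)

tangent at (16, 29): λ = (3·16² + 4)/(2·29) ≡ 32/21. 21⁻¹ ≡ 30 (mod 37), so λ ≡ 32·30 ≡ 35.
  x = λ² - 16 - 16 = 1225 - 32 ≡ 9; y = λ·(16 - 9) - 29 ≡ 31. → (9, 31)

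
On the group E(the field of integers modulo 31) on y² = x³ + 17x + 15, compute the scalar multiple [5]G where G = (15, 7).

(25, 10)

Repeated addition: build up to 5G.
2G: tangent at (15, 7): λ = (3·15² + 17)/(2·7) ≡ 10/14. 14⁻¹ ≡ 20 (mod 31), so λ ≡ 10·20 ≡ 14.
  x = λ² - 15 - 15 = 196 - 30 ≡ 11; y = λ·(15 - 11) - 7 ≡ 18. → (11, 18)
3G: (11, 18) + (15, 7). λ = (7 - 18)/(15 - 11) ≡ 20/4 mod 31. 4⁻¹ ≡ 8 (mod 31), so λ ≡ 5.
  x = λ² - 11 - 15 = 25 - 26 ≡ 30; y = λ·(11 - 30) - 18 ≡ 11. → (30, 11)
4G: (30, 11) + (15, 7). λ = (7 - 11)/(15 - 30) ≡ 27/16 mod 31. 16⁻¹ ≡ 2 (mod 31) since 16·2 = 32 ≡ 1, so λ ≡ 23.
  x = λ² - 30 - 15 = 529 - 45 ≡ 19; y = λ·(30 - 19) - 11 ≡ 25. → (19, 25)
5G: (19, 25) + (15, 7). λ = (7 - 25)/(15 - 19) ≡ 13/27 mod 31. 27⁻¹ ≡ 23 (mod 31) since 27·23 = 621 ≡ 1, so λ ≡ 20.
  x = λ² - 19 - 15 = 400 - 34 ≡ 25; y = λ·(19 - 25) - 25 ≡ 10. → (25, 10)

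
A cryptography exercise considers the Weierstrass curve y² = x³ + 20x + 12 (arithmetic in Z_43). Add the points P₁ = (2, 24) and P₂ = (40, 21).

(22, 7)

(2, 24) + (40, 21). λ = (21 - 24)/(40 - 2) ≡ 40/38 mod 43. 38⁻¹ ≡ 17 (mod 43) since 38·17 = 646 ≡ 1, so λ ≡ 35.
  x = λ² - 2 - 40 = 1225 - 42 ≡ 22; y = λ·(2 - 22) - 24 ≡ 7. → (22, 7)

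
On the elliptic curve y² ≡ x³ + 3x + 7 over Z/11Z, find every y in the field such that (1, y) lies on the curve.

0

x³ + 3x + 7 = 11 ≡ 0 (mod 11).
Only y = 0 satisfies y² ≡ 0.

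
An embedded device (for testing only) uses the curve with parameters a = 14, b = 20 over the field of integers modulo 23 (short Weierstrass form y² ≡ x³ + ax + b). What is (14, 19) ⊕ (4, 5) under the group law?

(14, 19) + (4, 5). λ = (5 - 19)/(4 - 14) ≡ 9/13 mod 23. 13⁻¹ ≡ 16 (mod 23), so λ ≡ 6.
  x = λ² - 14 - 4 = 36 - 18 ≡ 18; y = λ·(14 - 18) - 19 ≡ 3. → (18, 3)

(18, 3)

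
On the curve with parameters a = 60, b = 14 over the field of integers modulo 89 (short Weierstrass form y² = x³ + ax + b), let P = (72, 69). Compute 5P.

Repeated addition: build up to 5P.
2P: tangent at (72, 69): λ = (3·72² + 60)/(2·69) ≡ 37/49. 49⁻¹ ≡ 20 (mod 89) since 49·20 = 980 ≡ 1, so λ ≡ 37·20 ≡ 28.
  x = λ² - 72 - 72 = 784 - 144 ≡ 17; y = λ·(72 - 17) - 69 ≡ 47. → (17, 47)
3P: (17, 47) + (72, 69). λ = (69 - 47)/(72 - 17) ≡ 22/55 mod 89. 55⁻¹ ≡ 34 (mod 89), so λ ≡ 36.
  x = λ² - 17 - 72 = 1296 - 89 ≡ 50; y = λ·(17 - 50) - 47 ≡ 11. → (50, 11)
4P: (50, 11) + (72, 69). λ = (69 - 11)/(72 - 50) ≡ 58/22 mod 89. 22⁻¹ ≡ 85 (mod 89) since 22·85 = 1870 ≡ 1, so λ ≡ 35.
  x = λ² - 50 - 72 = 1225 - 122 ≡ 35; y = λ·(50 - 35) - 11 ≡ 69. → (35, 69)
5P: (35, 69) + (72, 69). λ = (69 - 69)/(72 - 35) ≡ 0/37 mod 89. 37⁻¹ ≡ 77 (mod 89) since 37·77 = 2849 ≡ 1, so λ ≡ 0.
  x = λ² - 35 - 72 = 0 - 107 ≡ 71; y = λ·(35 - 71) - 69 ≡ 20. → (71, 20)

(71, 20)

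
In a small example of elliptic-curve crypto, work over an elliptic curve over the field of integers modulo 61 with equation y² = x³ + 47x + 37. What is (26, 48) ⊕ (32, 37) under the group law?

(25, 1)

(26, 48) + (32, 37). λ = (37 - 48)/(32 - 26) ≡ 50/6 mod 61. 6⁻¹ ≡ 51 (mod 61), so λ ≡ 49.
  x = λ² - 26 - 32 = 2401 - 58 ≡ 25; y = λ·(26 - 25) - 48 ≡ 1. → (25, 1)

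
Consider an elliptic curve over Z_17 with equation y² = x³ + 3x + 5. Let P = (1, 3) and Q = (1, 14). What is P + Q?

The two points share x = 1 and their y-coordinates satisfy 3 + 14 ≡ 0 (mod 17), so they are inverses. Their sum is 𝒪.

O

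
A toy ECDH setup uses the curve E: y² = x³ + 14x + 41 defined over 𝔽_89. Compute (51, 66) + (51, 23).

The two points share x = 51 and their y-coordinates satisfy 66 + 23 ≡ 0 (mod 89), so they are inverses. Their sum is O.

O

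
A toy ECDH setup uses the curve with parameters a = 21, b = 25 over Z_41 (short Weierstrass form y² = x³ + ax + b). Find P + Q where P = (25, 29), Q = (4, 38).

(25, 29) + (4, 38). λ = (38 - 29)/(4 - 25) ≡ 9/20 mod 41. 20⁻¹ ≡ 39 (mod 41) since 20·39 = 780 ≡ 1, so λ ≡ 23.
  x = λ² - 25 - 4 = 529 - 29 ≡ 8; y = λ·(25 - 8) - 29 ≡ 34. → (8, 34)

(8, 34)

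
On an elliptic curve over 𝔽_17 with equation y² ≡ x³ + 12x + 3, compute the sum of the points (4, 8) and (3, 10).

(14, 12)

(4, 8) + (3, 10). λ = (10 - 8)/(3 - 4) ≡ 2/16 mod 17. 16⁻¹ ≡ 16 (mod 17), so λ ≡ 15.
  x = λ² - 4 - 3 = 225 - 7 ≡ 14; y = λ·(4 - 14) - 8 ≡ 12. → (14, 12)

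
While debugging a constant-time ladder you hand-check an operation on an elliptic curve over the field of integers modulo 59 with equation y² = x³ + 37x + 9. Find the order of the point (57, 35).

3

2P: tangent at (57, 35): λ = (3·57² + 37)/(2·35) ≡ 49/11. 11⁻¹ ≡ 43 (mod 59), so λ ≡ 49·43 ≡ 42.
  x = λ² - 57 - 57 = 1764 - 114 ≡ 57; y = λ·(57 - 57) - 35 ≡ 24. → (57, 24)
3P: (57, 24) + (57, 35): same x and y₁ ≡ -y₂, so the sum is O.
3P = O, so the order is 3.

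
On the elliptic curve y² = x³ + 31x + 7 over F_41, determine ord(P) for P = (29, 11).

2P: tangent at (29, 11): λ = (3·29² + 31)/(2·11) ≡ 12/22. 22⁻¹ ≡ 28 (mod 41), so λ ≡ 12·28 ≡ 8.
  x = λ² - 29 - 29 = 64 - 58 ≡ 6; y = λ·(29 - 6) - 11 ≡ 9. → (6, 9)
3P: (6, 9) + (29, 11). λ = (11 - 9)/(29 - 6) ≡ 2/23 mod 41. 23⁻¹ ≡ 25 (mod 41), so λ ≡ 9.
  x = λ² - 6 - 29 = 81 - 35 ≡ 5; y = λ·(6 - 5) - 9 ≡ 0. → (5, 0)
4P: (5, 0) + (29, 11). λ = (11 - 0)/(29 - 5) ≡ 11/24 mod 41. 24⁻¹ ≡ 12 (mod 41), so λ ≡ 9.
  x = λ² - 5 - 29 = 81 - 34 ≡ 6; y = λ·(5 - 6) - 0 ≡ 32. → (6, 32)
5P: (6, 32) + (29, 11). λ = (11 - 32)/(29 - 6) ≡ 20/23 mod 41. 23⁻¹ ≡ 25 (mod 41) since 23·25 = 575 ≡ 1, so λ ≡ 8.
  x = λ² - 6 - 29 = 64 - 35 ≡ 29; y = λ·(6 - 29) - 32 ≡ 30. → (29, 30)
6P: (29, 30) + (29, 11): same x and y₁ ≡ -y₂, so the sum is ∞.
6P = ∞, so the order is 6.

6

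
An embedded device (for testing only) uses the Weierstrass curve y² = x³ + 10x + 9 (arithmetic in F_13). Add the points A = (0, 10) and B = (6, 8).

(0, 10) + (6, 8). λ = (8 - 10)/(6 - 0) ≡ 11/6 mod 13. 6⁻¹ ≡ 11 (mod 13) since 6·11 = 66 ≡ 1, so λ ≡ 4.
  x = λ² - 0 - 6 = 16 - 6 ≡ 10; y = λ·(0 - 10) - 10 ≡ 2. → (10, 2)

(10, 2)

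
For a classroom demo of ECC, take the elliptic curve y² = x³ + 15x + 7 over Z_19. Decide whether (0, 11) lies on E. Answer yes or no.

yes

y² = 11² ≡ 7; x³ + 15x + 7 = 7 ≡ 7 (mod 19). 7 = 7.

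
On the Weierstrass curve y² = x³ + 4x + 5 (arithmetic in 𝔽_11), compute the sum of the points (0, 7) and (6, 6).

(9, 0)

(0, 7) + (6, 6). λ = (6 - 7)/(6 - 0) ≡ 10/6 mod 11. 6⁻¹ ≡ 2 (mod 11) since 6·2 = 12 ≡ 1, so λ ≡ 9.
  x = λ² - 0 - 6 = 81 - 6 ≡ 9; y = λ·(0 - 9) - 7 ≡ 0. → (9, 0)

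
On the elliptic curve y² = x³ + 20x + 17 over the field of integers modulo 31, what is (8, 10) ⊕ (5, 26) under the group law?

(12, 1)

(8, 10) + (5, 26). λ = (26 - 10)/(5 - 8) ≡ 16/28 mod 31. 28⁻¹ ≡ 10 (mod 31), so λ ≡ 5.
  x = λ² - 8 - 5 = 25 - 13 ≡ 12; y = λ·(8 - 12) - 10 ≡ 1. → (12, 1)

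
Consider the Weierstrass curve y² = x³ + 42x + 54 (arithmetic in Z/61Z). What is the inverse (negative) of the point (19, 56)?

(19, 5)

-(19, 56) = (19, -56 mod 61) = (19, 5).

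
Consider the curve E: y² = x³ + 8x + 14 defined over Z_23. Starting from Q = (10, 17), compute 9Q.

(5, 15)

Double-and-add on 9 = (1001)₂. Start with Q = (10, 17) for the leading 1-bit.
double: tangent at (10, 17): λ = (3·10² + 8)/(2·17) ≡ 9/11. 11⁻¹ ≡ 21 (mod 23) since 11·21 = 231 ≡ 1, so λ ≡ 9·21 ≡ 5.
  x = λ² - 10 - 10 = 25 - 20 ≡ 5; y = λ·(10 - 5) - 17 ≡ 8. → (5, 8)
double: tangent at (5, 8): λ = (3·5² + 8)/(2·8) ≡ 14/16. 16⁻¹ ≡ 13 (mod 23) since 16·13 = 208 ≡ 1, so λ ≡ 14·13 ≡ 21.
  x = λ² - 5 - 5 = 441 - 10 ≡ 17; y = λ·(5 - 17) - 8 ≡ 16. → (17, 16)
double: tangent at (17, 16): λ = (3·17² + 8)/(2·16) ≡ 1/9. 9⁻¹ ≡ 18 (mod 23) since 9·18 = 162 ≡ 1, so λ ≡ 1·18 ≡ 18.
  x = λ² - 17 - 17 = 324 - 34 ≡ 14; y = λ·(17 - 14) - 16 ≡ 15. → (14, 15)
add Q: (14, 15) + (10, 17). λ = (17 - 15)/(10 - 14) ≡ 2/19 mod 23. 19⁻¹ ≡ 17 (mod 23) since 19·17 = 323 ≡ 1, so λ ≡ 11.
  x = λ² - 14 - 10 = 121 - 24 ≡ 5; y = λ·(14 - 5) - 15 ≡ 15. → (5, 15)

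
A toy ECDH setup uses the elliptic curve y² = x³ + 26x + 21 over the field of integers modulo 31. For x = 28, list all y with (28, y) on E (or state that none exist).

3, 28

x³ + 26x + 21 = 22701 ≡ 9 (mod 31).
Square roots of 9 mod 31: 3 and 28 (since 3² = 9 ≡ 9).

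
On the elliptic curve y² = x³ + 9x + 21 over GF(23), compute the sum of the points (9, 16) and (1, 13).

(2, 1)

(9, 16) + (1, 13). λ = (13 - 16)/(1 - 9) ≡ 20/15 mod 23. 15⁻¹ ≡ 20 (mod 23), so λ ≡ 9.
  x = λ² - 9 - 1 = 81 - 10 ≡ 2; y = λ·(9 - 2) - 16 ≡ 1. → (2, 1)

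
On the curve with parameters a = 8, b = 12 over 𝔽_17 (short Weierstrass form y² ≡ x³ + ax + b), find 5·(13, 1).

Write P = (13, 1).
Repeated addition: build up to 5P.
2P: tangent at (13, 1): λ = (3·13² + 8)/(2·1) ≡ 5/2. 2⁻¹ ≡ 9 (mod 17), so λ ≡ 5·9 ≡ 11.
  x = λ² - 13 - 13 = 121 - 26 ≡ 10; y = λ·(13 - 10) - 1 ≡ 15. → (10, 15)
3P: (10, 15) + (13, 1). λ = (1 - 15)/(13 - 10) ≡ 3/3 mod 17. 3⁻¹ ≡ 6 (mod 17) since 3·6 = 18 ≡ 1, so λ ≡ 1.
  x = λ² - 10 - 13 = 1 - 23 ≡ 12; y = λ·(10 - 12) - 15 ≡ 0. → (12, 0)
4P: (12, 0) + (13, 1). λ = (1 - 0)/(13 - 12) ≡ 1/1 mod 17. 1⁻¹ ≡ 1 (mod 17) since 1·1 = 1 ≡ 1, so λ ≡ 1.
  x = λ² - 12 - 13 = 1 - 25 ≡ 10; y = λ·(12 - 10) - 0 ≡ 2. → (10, 2)
5P: (10, 2) + (13, 1). λ = (1 - 2)/(13 - 10) ≡ 16/3 mod 17. 3⁻¹ ≡ 6 (mod 17) since 3·6 = 18 ≡ 1, so λ ≡ 11.
  x = λ² - 10 - 13 = 121 - 23 ≡ 13; y = λ·(10 - 13) - 2 ≡ 16. → (13, 16)

(13, 16)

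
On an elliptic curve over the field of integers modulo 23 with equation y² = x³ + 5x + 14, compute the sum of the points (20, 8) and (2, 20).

(4, 12)

(20, 8) + (2, 20). λ = (20 - 8)/(2 - 20) ≡ 12/5 mod 23. 5⁻¹ ≡ 14 (mod 23) since 5·14 = 70 ≡ 1, so λ ≡ 7.
  x = λ² - 20 - 2 = 49 - 22 ≡ 4; y = λ·(20 - 4) - 8 ≡ 12. → (4, 12)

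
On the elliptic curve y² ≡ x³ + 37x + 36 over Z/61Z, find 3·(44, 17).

Write G = (44, 17).
Repeated addition: build up to 3G.
2G: tangent at (44, 17): λ = (3·44² + 37)/(2·17) ≡ 50/34. 34⁻¹ ≡ 9 (mod 61) since 34·9 = 306 ≡ 1, so λ ≡ 50·9 ≡ 23.
  x = λ² - 44 - 44 = 529 - 88 ≡ 14; y = λ·(44 - 14) - 17 ≡ 2. → (14, 2)
3G: (14, 2) + (44, 17). λ = (17 - 2)/(44 - 14) ≡ 15/30 mod 61. 30⁻¹ ≡ 59 (mod 61) since 30·59 = 1770 ≡ 1, so λ ≡ 31.
  x = λ² - 14 - 44 = 961 - 58 ≡ 49; y = λ·(14 - 49) - 2 ≡ 11. → (49, 11)

(49, 11)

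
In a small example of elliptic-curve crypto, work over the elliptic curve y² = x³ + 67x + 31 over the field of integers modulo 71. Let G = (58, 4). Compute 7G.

(52, 63)

Double-and-add on 7 = (111)₂. Start with G = (58, 4) for the leading 1-bit.
double: tangent at (58, 4): λ = (3·58² + 67)/(2·4) ≡ 6/8. 8⁻¹ ≡ 9 (mod 71), so λ ≡ 6·9 ≡ 54.
  x = λ² - 58 - 58 = 2916 - 116 ≡ 31; y = λ·(58 - 31) - 4 ≡ 34. → (31, 34)
add G: (31, 34) + (58, 4). λ = (4 - 34)/(58 - 31) ≡ 41/27 mod 71. 27⁻¹ ≡ 50 (mod 71), so λ ≡ 62.
  x = λ² - 31 - 58 = 3844 - 89 ≡ 63; y = λ·(31 - 63) - 34 ≡ 41. → (63, 41)
double: tangent at (63, 41): λ = (3·63² + 67)/(2·41) ≡ 46/11. 11⁻¹ ≡ 13 (mod 71) since 11·13 = 143 ≡ 1, so λ ≡ 46·13 ≡ 30.
  x = λ² - 63 - 63 = 900 - 126 ≡ 64; y = λ·(63 - 64) - 41 ≡ 0. → (64, 0)
add G: (64, 0) + (58, 4). λ = (4 - 0)/(58 - 64) ≡ 4/65 mod 71. 65⁻¹ ≡ 59 (mod 71), so λ ≡ 23.
  x = λ² - 64 - 58 = 529 - 122 ≡ 52; y = λ·(64 - 52) - 0 ≡ 63. → (52, 63)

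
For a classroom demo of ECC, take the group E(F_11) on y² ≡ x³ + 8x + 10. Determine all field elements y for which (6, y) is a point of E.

none

x³ + 8x + 10 = 274 ≡ 10 (mod 11).
10 is a non-residue mod 11; no y exists.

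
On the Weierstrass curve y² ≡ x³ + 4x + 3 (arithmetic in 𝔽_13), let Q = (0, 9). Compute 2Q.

(10, 9)

tangent at (0, 9): λ = (3·0² + 4)/(2·9) ≡ 4/5. 5⁻¹ ≡ 8 (mod 13) since 5·8 = 40 ≡ 1, so λ ≡ 4·8 ≡ 6.
  x = λ² - 0 - 0 = 36 - 0 ≡ 10; y = λ·(0 - 10) - 9 ≡ 9. → (10, 9)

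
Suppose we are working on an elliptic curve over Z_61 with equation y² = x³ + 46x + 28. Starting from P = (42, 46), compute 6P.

(23, 57)

Repeated addition: build up to 6P.
2P: tangent at (42, 46): λ = (3·42² + 46)/(2·46) ≡ 31/31. 31⁻¹ ≡ 2 (mod 61) since 31·2 = 62 ≡ 1, so λ ≡ 31·2 ≡ 1.
  x = λ² - 42 - 42 = 1 - 84 ≡ 39; y = λ·(42 - 39) - 46 ≡ 18. → (39, 18)
3P: (39, 18) + (42, 46). λ = (46 - 18)/(42 - 39) ≡ 28/3 mod 61. 3⁻¹ ≡ 41 (mod 61), so λ ≡ 50.
  x = λ² - 39 - 42 = 2500 - 81 ≡ 40; y = λ·(39 - 40) - 18 ≡ 54. → (40, 54)
4P: (40, 54) + (42, 46). λ = (46 - 54)/(42 - 40) ≡ 53/2 mod 61. 2⁻¹ ≡ 31 (mod 61), so λ ≡ 57.
  x = λ² - 40 - 42 = 3249 - 82 ≡ 56; y = λ·(40 - 56) - 54 ≡ 10. → (56, 10)
5P: (56, 10) + (42, 46). λ = (46 - 10)/(42 - 56) ≡ 36/47 mod 61. 47⁻¹ ≡ 13 (mod 61), so λ ≡ 41.
  x = λ² - 56 - 42 = 1681 - 98 ≡ 58; y = λ·(56 - 58) - 10 ≡ 30. → (58, 30)
6P: (58, 30) + (42, 46). λ = (46 - 30)/(42 - 58) ≡ 16/45 mod 61. 45⁻¹ ≡ 19 (mod 61), so λ ≡ 60.
  x = λ² - 58 - 42 = 3600 - 100 ≡ 23; y = λ·(58 - 23) - 30 ≡ 57. → (23, 57)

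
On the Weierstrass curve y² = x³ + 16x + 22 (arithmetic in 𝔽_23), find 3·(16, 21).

Write P = (16, 21).
Repeated addition: build up to 3P.
2P: tangent at (16, 21): λ = (3·16² + 16)/(2·21) ≡ 2/19. 19⁻¹ ≡ 17 (mod 23), so λ ≡ 2·17 ≡ 11.
  x = λ² - 16 - 16 = 121 - 32 ≡ 20; y = λ·(16 - 20) - 21 ≡ 4. → (20, 4)
3P: (20, 4) + (16, 21). λ = (21 - 4)/(16 - 20) ≡ 17/19 mod 23. 19⁻¹ ≡ 17 (mod 23) since 19·17 = 323 ≡ 1, so λ ≡ 13.
  x = λ² - 20 - 16 = 169 - 36 ≡ 18; y = λ·(20 - 18) - 4 ≡ 22. → (18, 22)

(18, 22)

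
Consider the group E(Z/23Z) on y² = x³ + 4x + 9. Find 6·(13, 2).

Write G = (13, 2).
Double-and-add on 6 = (110)₂. Start with G = (13, 2) for the leading 1-bit.
double: tangent at (13, 2): λ = (3·13² + 4)/(2·2) ≡ 5/4. 4⁻¹ ≡ 6 (mod 23), so λ ≡ 5·6 ≡ 7.
  x = λ² - 13 - 13 = 49 - 26 ≡ 0; y = λ·(13 - 0) - 2 ≡ 20. → (0, 20)
add G: (0, 20) + (13, 2). λ = (2 - 20)/(13 - 0) ≡ 5/13 mod 23. 13⁻¹ ≡ 16 (mod 23) since 13·16 = 208 ≡ 1, so λ ≡ 11.
  x = λ² - 0 - 13 = 121 - 13 ≡ 16; y = λ·(0 - 16) - 20 ≡ 11. → (16, 11)
double: tangent at (16, 11): λ = (3·16² + 4)/(2·11) ≡ 13/22. 22⁻¹ ≡ 22 (mod 23) since 22·22 = 484 ≡ 1, so λ ≡ 13·22 ≡ 10.
  x = λ² - 16 - 16 = 100 - 32 ≡ 22; y = λ·(16 - 22) - 11 ≡ 21. → (22, 21)

(22, 21)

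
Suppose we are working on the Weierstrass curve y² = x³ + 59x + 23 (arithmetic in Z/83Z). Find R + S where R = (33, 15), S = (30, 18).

(21, 56)

(33, 15) + (30, 18). λ = (18 - 15)/(30 - 33) ≡ 3/80 mod 83. 80⁻¹ ≡ 55 (mod 83) since 80·55 = 4400 ≡ 1, so λ ≡ 82.
  x = λ² - 33 - 30 = 6724 - 63 ≡ 21; y = λ·(33 - 21) - 15 ≡ 56. → (21, 56)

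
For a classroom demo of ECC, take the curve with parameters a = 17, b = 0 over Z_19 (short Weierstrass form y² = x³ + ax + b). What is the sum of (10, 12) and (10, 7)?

O

The two points share x = 10 and their y-coordinates satisfy 12 + 7 ≡ 0 (mod 19), so they are inverses. Their sum is the point at infinity.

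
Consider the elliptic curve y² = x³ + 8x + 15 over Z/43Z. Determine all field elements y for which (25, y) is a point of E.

4, 39

x³ + 8x + 15 = 15840 ≡ 16 (mod 43).
Square roots of 16 mod 43: 4 and 39 (since 4² = 16 ≡ 16).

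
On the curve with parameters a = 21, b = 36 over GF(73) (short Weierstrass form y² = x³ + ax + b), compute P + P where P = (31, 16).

(66, 38)

tangent at (31, 16): λ = (3·31² + 21)/(2·16) ≡ 57/32. 32⁻¹ ≡ 16 (mod 73), so λ ≡ 57·16 ≡ 36.
  x = λ² - 31 - 31 = 1296 - 62 ≡ 66; y = λ·(31 - 66) - 16 ≡ 38. → (66, 38)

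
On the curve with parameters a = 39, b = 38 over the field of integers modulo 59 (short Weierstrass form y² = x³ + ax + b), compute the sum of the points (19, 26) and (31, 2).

(13, 21)

(19, 26) + (31, 2). λ = (2 - 26)/(31 - 19) ≡ 35/12 mod 59. 12⁻¹ ≡ 5 (mod 59), so λ ≡ 57.
  x = λ² - 19 - 31 = 3249 - 50 ≡ 13; y = λ·(19 - 13) - 26 ≡ 21. → (13, 21)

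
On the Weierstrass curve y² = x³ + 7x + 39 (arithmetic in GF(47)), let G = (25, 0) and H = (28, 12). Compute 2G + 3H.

First 2G:
Repeated addition: build up to 2G.
2G: (25, 0) + (25, 0): same x and y₁ ≡ -y₂, so the sum is O.
2G = O.
Next 3H:
Repeated addition: build up to 3H.
2H: tangent at (28, 12): λ = (3·28² + 7)/(2·12) ≡ 9/24. 24⁻¹ ≡ 2 (mod 47), so λ ≡ 9·2 ≡ 18.
  x = λ² - 28 - 28 = 324 - 56 ≡ 33; y = λ·(28 - 33) - 12 ≡ 39. → (33, 39)
3H: (33, 39) + (28, 12). λ = (12 - 39)/(28 - 33) ≡ 20/42 mod 47. 42⁻¹ ≡ 28 (mod 47), so λ ≡ 43.
  x = λ² - 33 - 28 = 1849 - 61 ≡ 2; y = λ·(33 - 2) - 39 ≡ 25. → (2, 25)
3H = (2, 25).
Finally 2G + 3H:
O + (2, 25) = (2, 25) (identity).

(2, 25)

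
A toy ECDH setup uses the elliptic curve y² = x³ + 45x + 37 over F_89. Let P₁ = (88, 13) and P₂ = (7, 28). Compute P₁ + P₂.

(74, 80)

(88, 13) + (7, 28). λ = (28 - 13)/(7 - 88) ≡ 15/8 mod 89. 8⁻¹ ≡ 78 (mod 89), so λ ≡ 13.
  x = λ² - 88 - 7 = 169 - 95 ≡ 74; y = λ·(88 - 74) - 13 ≡ 80. → (74, 80)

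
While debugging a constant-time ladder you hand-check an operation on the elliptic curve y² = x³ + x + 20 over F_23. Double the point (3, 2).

tangent at (3, 2): λ = (3·3² + 1)/(2·2) ≡ 5/4. 4⁻¹ ≡ 6 (mod 23), so λ ≡ 5·6 ≡ 7.
  x = λ² - 3 - 3 = 49 - 6 ≡ 20; y = λ·(3 - 20) - 2 ≡ 17. → (20, 17)

(20, 17)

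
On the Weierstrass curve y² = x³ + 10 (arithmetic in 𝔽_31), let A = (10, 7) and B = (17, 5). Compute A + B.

(10, 7) + (17, 5). λ = (5 - 7)/(17 - 10) ≡ 29/7 mod 31. 7⁻¹ ≡ 9 (mod 31) since 7·9 = 63 ≡ 1, so λ ≡ 13.
  x = λ² - 10 - 17 = 169 - 27 ≡ 18; y = λ·(10 - 18) - 7 ≡ 13. → (18, 13)

(18, 13)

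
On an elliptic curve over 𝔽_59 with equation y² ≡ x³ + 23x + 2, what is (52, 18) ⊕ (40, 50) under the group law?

(20, 54)

(52, 18) + (40, 50). λ = (50 - 18)/(40 - 52) ≡ 32/47 mod 59. 47⁻¹ ≡ 54 (mod 59), so λ ≡ 17.
  x = λ² - 52 - 40 = 289 - 92 ≡ 20; y = λ·(52 - 20) - 18 ≡ 54. → (20, 54)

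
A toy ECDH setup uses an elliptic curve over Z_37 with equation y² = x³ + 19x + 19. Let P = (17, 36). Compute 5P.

(10, 5)

Repeated addition: build up to 5P.
2P: tangent at (17, 36): λ = (3·17² + 19)/(2·36) ≡ 35/35. 35⁻¹ ≡ 18 (mod 37), so λ ≡ 35·18 ≡ 1.
  x = λ² - 17 - 17 = 1 - 34 ≡ 4; y = λ·(17 - 4) - 36 ≡ 14. → (4, 14)
3P: (4, 14) + (17, 36). λ = (36 - 14)/(17 - 4) ≡ 22/13 mod 37. 13⁻¹ ≡ 20 (mod 37) since 13·20 = 260 ≡ 1, so λ ≡ 33.
  x = λ² - 4 - 17 = 1089 - 21 ≡ 32; y = λ·(4 - 32) - 14 ≡ 24. → (32, 24)
4P: (32, 24) + (17, 36). λ = (36 - 24)/(17 - 32) ≡ 12/22 mod 37. 22⁻¹ ≡ 32 (mod 37), so λ ≡ 14.
  x = λ² - 32 - 17 = 196 - 49 ≡ 36; y = λ·(32 - 36) - 24 ≡ 31. → (36, 31)
5P: (36, 31) + (17, 36). λ = (36 - 31)/(17 - 36) ≡ 5/18 mod 37. 18⁻¹ ≡ 35 (mod 37) since 18·35 = 630 ≡ 1, so λ ≡ 27.
  x = λ² - 36 - 17 = 729 - 53 ≡ 10; y = λ·(36 - 10) - 31 ≡ 5. → (10, 5)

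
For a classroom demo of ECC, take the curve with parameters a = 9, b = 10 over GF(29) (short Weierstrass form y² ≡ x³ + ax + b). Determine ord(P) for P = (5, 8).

5

2P: tangent at (5, 8): λ = (3·5² + 9)/(2·8) ≡ 26/16. 16⁻¹ ≡ 20 (mod 29) since 16·20 = 320 ≡ 1, so λ ≡ 26·20 ≡ 27.
  x = λ² - 5 - 5 = 729 - 10 ≡ 23; y = λ·(5 - 23) - 8 ≡ 28. → (23, 28)
3P: (23, 28) + (5, 8). λ = (8 - 28)/(5 - 23) ≡ 9/11 mod 29. 11⁻¹ ≡ 8 (mod 29), so λ ≡ 14.
  x = λ² - 23 - 5 = 196 - 28 ≡ 23; y = λ·(23 - 23) - 28 ≡ 1. → (23, 1)
4P: (23, 1) + (5, 8). λ = (8 - 1)/(5 - 23) ≡ 7/11 mod 29. 11⁻¹ ≡ 8 (mod 29), so λ ≡ 27.
  x = λ² - 23 - 5 = 729 - 28 ≡ 5; y = λ·(23 - 5) - 1 ≡ 21. → (5, 21)
5P: (5, 21) + (5, 8): same x and y₁ ≡ -y₂, so the sum is ∞.
5P = ∞, so the order is 5.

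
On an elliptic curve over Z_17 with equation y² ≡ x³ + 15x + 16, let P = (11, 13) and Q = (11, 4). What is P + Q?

O

The two points share x = 11 and their y-coordinates satisfy 13 + 4 ≡ 0 (mod 17), so they are inverses. Their sum is the point at infinity.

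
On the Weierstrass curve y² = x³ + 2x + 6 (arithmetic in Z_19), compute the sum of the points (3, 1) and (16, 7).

(3, 1) + (16, 7). λ = (7 - 1)/(16 - 3) ≡ 6/13 mod 19. 13⁻¹ ≡ 3 (mod 19), so λ ≡ 18.
  x = λ² - 3 - 16 = 324 - 19 ≡ 1; y = λ·(3 - 1) - 1 ≡ 16. → (1, 16)

(1, 16)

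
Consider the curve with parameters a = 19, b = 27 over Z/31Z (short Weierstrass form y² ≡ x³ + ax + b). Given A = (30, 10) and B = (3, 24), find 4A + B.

First 4A:
Double-and-add on 4 = (100)₂. Start with A = (30, 10) for the leading 1-bit.
double: tangent at (30, 10): λ = (3·30² + 19)/(2·10) ≡ 22/20. 20⁻¹ ≡ 14 (mod 31), so λ ≡ 22·14 ≡ 29.
  x = λ² - 30 - 30 = 841 - 60 ≡ 6; y = λ·(30 - 6) - 10 ≡ 4. → (6, 4)
double: tangent at (6, 4): λ = (3·6² + 19)/(2·4) ≡ 3/8. 8⁻¹ ≡ 4 (mod 31) since 8·4 = 32 ≡ 1, so λ ≡ 3·4 ≡ 12.
  x = λ² - 6 - 6 = 144 - 12 ≡ 8; y = λ·(6 - 8) - 4 ≡ 3. → (8, 3)
4A = (8, 3).
Finally 4A + B:
(8, 3) + (3, 24). λ = (24 - 3)/(3 - 8) ≡ 21/26 mod 31. 26⁻¹ ≡ 6 (mod 31), so λ ≡ 2.
  x = λ² - 8 - 3 = 4 - 11 ≡ 24; y = λ·(8 - 24) - 3 ≡ 27. → (24, 27)

(24, 27)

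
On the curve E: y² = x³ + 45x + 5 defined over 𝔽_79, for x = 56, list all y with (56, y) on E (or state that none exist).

x³ + 45x + 5 = 178141 ≡ 75 (mod 79).
75 is a non-residue mod 79; no y exists.

none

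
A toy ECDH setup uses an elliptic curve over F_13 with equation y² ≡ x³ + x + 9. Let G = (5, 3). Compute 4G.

(0, 3)

Double-and-add on 4 = (100)₂. Start with G = (5, 3) for the leading 1-bit.
double: tangent at (5, 3): λ = (3·5² + 1)/(2·3) ≡ 11/6. 6⁻¹ ≡ 11 (mod 13), so λ ≡ 11·11 ≡ 4.
  x = λ² - 5 - 5 = 16 - 10 ≡ 6; y = λ·(5 - 6) - 3 ≡ 6. → (6, 6)
double: tangent at (6, 6): λ = (3·6² + 1)/(2·6) ≡ 5/12. 12⁻¹ ≡ 12 (mod 13) since 12·12 = 144 ≡ 1, so λ ≡ 5·12 ≡ 8.
  x = λ² - 6 - 6 = 64 - 12 ≡ 0; y = λ·(6 - 0) - 6 ≡ 3. → (0, 3)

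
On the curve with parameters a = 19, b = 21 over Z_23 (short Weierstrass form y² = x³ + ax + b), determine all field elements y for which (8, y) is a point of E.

x³ + 19x + 21 = 685 ≡ 18 (mod 23).
Square roots of 18 mod 23: 8 and 15 (since 8² = 64 ≡ 18).

8, 15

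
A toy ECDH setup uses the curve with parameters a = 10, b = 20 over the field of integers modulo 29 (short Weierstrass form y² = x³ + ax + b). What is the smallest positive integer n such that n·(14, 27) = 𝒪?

3

2P: tangent at (14, 27): λ = (3·14² + 10)/(2·27) ≡ 18/25. 25⁻¹ ≡ 7 (mod 29), so λ ≡ 18·7 ≡ 10.
  x = λ² - 14 - 14 = 100 - 28 ≡ 14; y = λ·(14 - 14) - 27 ≡ 2. → (14, 2)
3P: (14, 2) + (14, 27): same x and y₁ ≡ -y₂, so the sum is 𝒪.
3P = 𝒪, so the order is 3.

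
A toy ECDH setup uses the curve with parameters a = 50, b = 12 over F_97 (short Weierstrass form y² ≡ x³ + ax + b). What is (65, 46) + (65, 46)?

tangent at (65, 46): λ = (3·65² + 50)/(2·46) ≡ 18/92. 92⁻¹ ≡ 58 (mod 97) since 92·58 = 5336 ≡ 1, so λ ≡ 18·58 ≡ 74.
  x = λ² - 65 - 65 = 5476 - 130 ≡ 11; y = λ·(65 - 11) - 46 ≡ 70. → (11, 70)

(11, 70)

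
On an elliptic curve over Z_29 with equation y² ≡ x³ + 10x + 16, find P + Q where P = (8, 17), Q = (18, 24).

(9, 20)

(8, 17) + (18, 24). λ = (24 - 17)/(18 - 8) ≡ 7/10 mod 29. 10⁻¹ ≡ 3 (mod 29), so λ ≡ 21.
  x = λ² - 8 - 18 = 441 - 26 ≡ 9; y = λ·(8 - 9) - 17 ≡ 20. → (9, 20)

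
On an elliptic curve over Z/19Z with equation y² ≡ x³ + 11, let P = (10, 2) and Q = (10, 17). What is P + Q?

The two points share x = 10 and their y-coordinates satisfy 2 + 17 ≡ 0 (mod 19), so they are inverses. Their sum is O.

O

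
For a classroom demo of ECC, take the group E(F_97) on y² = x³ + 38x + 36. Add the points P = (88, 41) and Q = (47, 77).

(88, 41) + (47, 77). λ = (77 - 41)/(47 - 88) ≡ 36/56 mod 97. 56⁻¹ ≡ 26 (mod 97) since 56·26 = 1456 ≡ 1, so λ ≡ 63.
  x = λ² - 88 - 47 = 3969 - 135 ≡ 51; y = λ·(88 - 51) - 41 ≡ 59. → (51, 59)

(51, 59)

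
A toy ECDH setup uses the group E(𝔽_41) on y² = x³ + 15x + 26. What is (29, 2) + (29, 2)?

(25, 35)

tangent at (29, 2): λ = (3·29² + 15)/(2·2) ≡ 37/4. 4⁻¹ ≡ 31 (mod 41), so λ ≡ 37·31 ≡ 40.
  x = λ² - 29 - 29 = 1600 - 58 ≡ 25; y = λ·(29 - 25) - 2 ≡ 35. → (25, 35)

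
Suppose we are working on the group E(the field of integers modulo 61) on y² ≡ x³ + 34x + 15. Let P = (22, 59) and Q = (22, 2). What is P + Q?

The two points share x = 22 and their y-coordinates satisfy 59 + 2 ≡ 0 (mod 61), so they are inverses. Their sum is ∞.

O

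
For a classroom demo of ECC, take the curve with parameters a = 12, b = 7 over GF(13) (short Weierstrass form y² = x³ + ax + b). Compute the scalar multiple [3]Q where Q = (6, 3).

(5, 7)

Repeated addition: build up to 3Q.
2Q: tangent at (6, 3): λ = (3·6² + 12)/(2·3) ≡ 3/6. 6⁻¹ ≡ 11 (mod 13) since 6·11 = 66 ≡ 1, so λ ≡ 3·11 ≡ 7.
  x = λ² - 6 - 6 = 49 - 12 ≡ 11; y = λ·(6 - 11) - 3 ≡ 1. → (11, 1)
3Q: (11, 1) + (6, 3). λ = (3 - 1)/(6 - 11) ≡ 2/8 mod 13. 8⁻¹ ≡ 5 (mod 13) since 8·5 = 40 ≡ 1, so λ ≡ 10.
  x = λ² - 11 - 6 = 100 - 17 ≡ 5; y = λ·(11 - 5) - 1 ≡ 7. → (5, 7)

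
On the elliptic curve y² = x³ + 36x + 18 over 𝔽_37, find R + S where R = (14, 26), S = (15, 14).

(14, 26) + (15, 14). λ = (14 - 26)/(15 - 14) ≡ 25/1 mod 37. 1⁻¹ ≡ 1 (mod 37), so λ ≡ 25.
  x = λ² - 14 - 15 = 625 - 29 ≡ 4; y = λ·(14 - 4) - 26 ≡ 2. → (4, 2)

(4, 2)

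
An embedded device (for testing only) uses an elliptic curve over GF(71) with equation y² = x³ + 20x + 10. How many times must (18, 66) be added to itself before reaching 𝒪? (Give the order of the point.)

3

2P: tangent at (18, 66): λ = (3·18² + 20)/(2·66) ≡ 69/61. 61⁻¹ ≡ 7 (mod 71), so λ ≡ 69·7 ≡ 57.
  x = λ² - 18 - 18 = 3249 - 36 ≡ 18; y = λ·(18 - 18) - 66 ≡ 5. → (18, 5)
3P: (18, 5) + (18, 66): same x and y₁ ≡ -y₂, so the sum is 𝒪.
3P = 𝒪, so the order is 3.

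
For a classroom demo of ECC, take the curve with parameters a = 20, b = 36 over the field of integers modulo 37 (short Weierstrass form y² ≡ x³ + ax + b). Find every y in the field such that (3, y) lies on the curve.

x³ + 20x + 36 = 123 ≡ 12 (mod 37).
Square roots of 12 mod 37: 7 and 30 (since 7² = 49 ≡ 12).

7, 30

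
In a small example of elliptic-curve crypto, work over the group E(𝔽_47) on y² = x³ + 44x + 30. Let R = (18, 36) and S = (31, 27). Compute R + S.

(16, 6)

(18, 36) + (31, 27). λ = (27 - 36)/(31 - 18) ≡ 38/13 mod 47. 13⁻¹ ≡ 29 (mod 47) since 13·29 = 377 ≡ 1, so λ ≡ 21.
  x = λ² - 18 - 31 = 441 - 49 ≡ 16; y = λ·(18 - 16) - 36 ≡ 6. → (16, 6)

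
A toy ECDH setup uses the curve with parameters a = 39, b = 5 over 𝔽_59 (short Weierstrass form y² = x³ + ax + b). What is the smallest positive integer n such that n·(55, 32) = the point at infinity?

9

2P: tangent at (55, 32): λ = (3·55² + 39)/(2·32) ≡ 28/5. 5⁻¹ ≡ 12 (mod 59) since 5·12 = 60 ≡ 1, so λ ≡ 28·12 ≡ 41.
  x = λ² - 55 - 55 = 1681 - 110 ≡ 37; y = λ·(55 - 37) - 32 ≡ 57. → (37, 57)
3P: (37, 57) + (55, 32). λ = (32 - 57)/(55 - 37) ≡ 34/18 mod 59. 18⁻¹ ≡ 23 (mod 59) since 18·23 = 414 ≡ 1, so λ ≡ 15.
  x = λ² - 37 - 55 = 225 - 92 ≡ 15; y = λ·(37 - 15) - 57 ≡ 37. → (15, 37)
4P: (15, 37) + (55, 32). λ = (32 - 37)/(55 - 15) ≡ 54/40 mod 59. 40⁻¹ ≡ 31 (mod 59) since 40·31 = 1240 ≡ 1, so λ ≡ 22.
  x = λ² - 15 - 55 = 484 - 70 ≡ 1; y = λ·(15 - 1) - 37 ≡ 35. → (1, 35)
5P: (1, 35) + (55, 32). λ = (32 - 35)/(55 - 1) ≡ 56/54 mod 59. 54⁻¹ ≡ 47 (mod 59) since 54·47 = 2538 ≡ 1, so λ ≡ 36.
  x = λ² - 1 - 55 = 1296 - 56 ≡ 1; y = λ·(1 - 1) - 35 ≡ 24. → (1, 24)
6P: (1, 24) + (55, 32). λ = (32 - 24)/(55 - 1) ≡ 8/54 mod 59. 54⁻¹ ≡ 47 (mod 59), so λ ≡ 22.
  x = λ² - 1 - 55 = 484 - 56 ≡ 15; y = λ·(1 - 15) - 24 ≡ 22. → (15, 22)
7P: (15, 22) + (55, 32). λ = (32 - 22)/(55 - 15) ≡ 10/40 mod 59. 40⁻¹ ≡ 31 (mod 59) since 40·31 = 1240 ≡ 1, so λ ≡ 15.
  x = λ² - 15 - 55 = 225 - 70 ≡ 37; y = λ·(15 - 37) - 22 ≡ 2. → (37, 2)
8P: (37, 2) + (55, 32). λ = (32 - 2)/(55 - 37) ≡ 30/18 mod 59. 18⁻¹ ≡ 23 (mod 59), so λ ≡ 41.
  x = λ² - 37 - 55 = 1681 - 92 ≡ 55; y = λ·(37 - 55) - 2 ≡ 27. → (55, 27)
9P: (55, 27) + (55, 32): same x and y₁ ≡ -y₂, so the sum is the point at infinity.
9P = the point at infinity, so the order is 9.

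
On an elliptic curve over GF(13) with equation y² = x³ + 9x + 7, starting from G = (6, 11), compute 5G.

(12, 6)

Repeated addition: build up to 5G.
2G: tangent at (6, 11): λ = (3·6² + 9)/(2·11) ≡ 0/9. 9⁻¹ ≡ 3 (mod 13) since 9·3 = 27 ≡ 1, so λ ≡ 0·3 ≡ 0.
  x = λ² - 6 - 6 = 0 - 12 ≡ 1; y = λ·(6 - 1) - 11 ≡ 2. → (1, 2)
3G: (1, 2) + (6, 11). λ = (11 - 2)/(6 - 1) ≡ 9/5 mod 13. 5⁻¹ ≡ 8 (mod 13), so λ ≡ 7.
  x = λ² - 1 - 6 = 49 - 7 ≡ 3; y = λ·(1 - 3) - 2 ≡ 10. → (3, 10)
4G: (3, 10) + (6, 11). λ = (11 - 10)/(6 - 3) ≡ 1/3 mod 13. 3⁻¹ ≡ 9 (mod 13), so λ ≡ 9.
  x = λ² - 3 - 6 = 81 - 9 ≡ 7; y = λ·(3 - 7) - 10 ≡ 6. → (7, 6)
5G: (7, 6) + (6, 11). λ = (11 - 6)/(6 - 7) ≡ 5/12 mod 13. 12⁻¹ ≡ 12 (mod 13) since 12·12 = 144 ≡ 1, so λ ≡ 8.
  x = λ² - 7 - 6 = 64 - 13 ≡ 12; y = λ·(7 - 12) - 6 ≡ 6. → (12, 6)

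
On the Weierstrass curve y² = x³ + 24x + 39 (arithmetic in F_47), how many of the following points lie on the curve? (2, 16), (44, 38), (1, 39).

2

(2, 16): 16² ≡ 21, rhs ≡ 1 → off.
(44, 38): 38² ≡ 34, rhs ≡ 34 → on.
(1, 39): 39² ≡ 17, rhs ≡ 17 → on.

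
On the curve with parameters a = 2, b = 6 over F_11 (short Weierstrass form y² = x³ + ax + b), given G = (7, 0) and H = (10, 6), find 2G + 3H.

First 2G:
Repeated addition: build up to 2G.
2G: (7, 0) + (7, 0): same x and y₁ ≡ -y₂, so the sum is ∞.
2G = ∞.
Next 3H:
Repeated addition: build up to 3H.
2H: tangent at (10, 6): λ = (3·10² + 2)/(2·6) ≡ 5/1. 1⁻¹ ≡ 1 (mod 11), so λ ≡ 5·1 ≡ 5.
  x = λ² - 10 - 10 = 25 - 20 ≡ 5; y = λ·(10 - 5) - 6 ≡ 8. → (5, 8)
3H: (5, 8) + (10, 6). λ = (6 - 8)/(10 - 5) ≡ 9/5 mod 11. 5⁻¹ ≡ 9 (mod 11), so λ ≡ 4.
  x = λ² - 5 - 10 = 16 - 15 ≡ 1; y = λ·(5 - 1) - 8 ≡ 8. → (1, 8)
3H = (1, 8).
Finally 2G + 3H:
∞ + (1, 8) = (1, 8) (identity).

(1, 8)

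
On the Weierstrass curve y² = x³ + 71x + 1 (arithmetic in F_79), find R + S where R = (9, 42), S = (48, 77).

(9, 42) + (48, 77). λ = (77 - 42)/(48 - 9) ≡ 35/39 mod 79. 39⁻¹ ≡ 77 (mod 79), so λ ≡ 9.
  x = λ² - 9 - 48 = 81 - 57 ≡ 24; y = λ·(9 - 24) - 42 ≡ 60. → (24, 60)

(24, 60)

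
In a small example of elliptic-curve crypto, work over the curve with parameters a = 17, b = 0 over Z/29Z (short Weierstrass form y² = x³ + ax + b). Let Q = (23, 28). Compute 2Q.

tangent at (23, 28): λ = (3·23² + 17)/(2·28) ≡ 9/27. 27⁻¹ ≡ 14 (mod 29) since 27·14 = 378 ≡ 1, so λ ≡ 9·14 ≡ 10.
  x = λ² - 23 - 23 = 100 - 46 ≡ 25; y = λ·(23 - 25) - 28 ≡ 10. → (25, 10)

(25, 10)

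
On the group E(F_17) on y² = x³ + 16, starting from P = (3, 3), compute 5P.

Repeated addition: build up to 5P.
2P: tangent at (3, 3): λ = (3·3² + 0)/(2·3) ≡ 10/6. 6⁻¹ ≡ 3 (mod 17), so λ ≡ 10·3 ≡ 13.
  x = λ² - 3 - 3 = 169 - 6 ≡ 10; y = λ·(3 - 10) - 3 ≡ 8. → (10, 8)
3P: (10, 8) + (3, 3). λ = (3 - 8)/(3 - 10) ≡ 12/10 mod 17. 10⁻¹ ≡ 12 (mod 17) since 10·12 = 120 ≡ 1, so λ ≡ 8.
  x = λ² - 10 - 3 = 64 - 13 ≡ 0; y = λ·(10 - 0) - 8 ≡ 4. → (0, 4)
4P: (0, 4) + (3, 3). λ = (3 - 4)/(3 - 0) ≡ 16/3 mod 17. 3⁻¹ ≡ 6 (mod 17), so λ ≡ 11.
  x = λ² - 0 - 3 = 121 - 3 ≡ 16; y = λ·(0 - 16) - 4 ≡ 7. → (16, 7)
5P: (16, 7) + (3, 3). λ = (3 - 7)/(3 - 16) ≡ 13/4 mod 17. 4⁻¹ ≡ 13 (mod 17), so λ ≡ 16.
  x = λ² - 16 - 3 = 256 - 19 ≡ 16; y = λ·(16 - 16) - 7 ≡ 10. → (16, 10)

(16, 10)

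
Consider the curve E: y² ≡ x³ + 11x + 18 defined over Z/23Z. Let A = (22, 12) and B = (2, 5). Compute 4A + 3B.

First 4A:
Double-and-add on 4 = (100)₂. Start with A = (22, 12) for the leading 1-bit.
double: tangent at (22, 12): λ = (3·22² + 11)/(2·12) ≡ 14/1. 1⁻¹ ≡ 1 (mod 23) since 1·1 = 1 ≡ 1, so λ ≡ 14·1 ≡ 14.
  x = λ² - 22 - 22 = 196 - 44 ≡ 14; y = λ·(22 - 14) - 12 ≡ 8. → (14, 8)
double: tangent at (14, 8): λ = (3·14² + 11)/(2·8) ≡ 1/16. 16⁻¹ ≡ 13 (mod 23) since 16·13 = 208 ≡ 1, so λ ≡ 1·13 ≡ 13.
  x = λ² - 14 - 14 = 169 - 28 ≡ 3; y = λ·(14 - 3) - 8 ≡ 20. → (3, 20)
4A = (3, 20).
Next 3B:
Repeated addition: build up to 3B.
2B: tangent at (2, 5): λ = (3·2² + 11)/(2·5) ≡ 0/10. 10⁻¹ ≡ 7 (mod 23), so λ ≡ 0·7 ≡ 0.
  x = λ² - 2 - 2 = 0 - 4 ≡ 19; y = λ·(2 - 19) - 5 ≡ 18. → (19, 18)
3B: (19, 18) + (2, 5). λ = (5 - 18)/(2 - 19) ≡ 10/6 mod 23. 6⁻¹ ≡ 4 (mod 23), so λ ≡ 17.
  x = λ² - 19 - 2 = 289 - 21 ≡ 15; y = λ·(19 - 15) - 18 ≡ 4. → (15, 4)
3B = (15, 4).
Finally 4A + 3B:
(3, 20) + (15, 4). λ = (4 - 20)/(15 - 3) ≡ 7/12 mod 23. 12⁻¹ ≡ 2 (mod 23) since 12·2 = 24 ≡ 1, so λ ≡ 14.
  x = λ² - 3 - 15 = 196 - 18 ≡ 17; y = λ·(3 - 17) - 20 ≡ 14. → (17, 14)

(17, 14)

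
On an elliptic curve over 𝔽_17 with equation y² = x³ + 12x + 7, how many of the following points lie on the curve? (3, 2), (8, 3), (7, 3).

1

(3, 2): 2² ≡ 4, rhs ≡ 2 → off.
(8, 3): 3² ≡ 9, rhs ≡ 3 → off.
(7, 3): 3² ≡ 9, rhs ≡ 9 → on.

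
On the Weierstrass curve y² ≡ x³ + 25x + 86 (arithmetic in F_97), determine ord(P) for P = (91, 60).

2P: tangent at (91, 60): λ = (3·91² + 25)/(2·60) ≡ 36/23. 23⁻¹ ≡ 38 (mod 97), so λ ≡ 36·38 ≡ 10.
  x = λ² - 91 - 91 = 100 - 182 ≡ 15; y = λ·(91 - 15) - 60 ≡ 21. → (15, 21)
3P: (15, 21) + (91, 60). λ = (60 - 21)/(91 - 15) ≡ 39/76 mod 97. 76⁻¹ ≡ 60 (mod 97) since 76·60 = 4560 ≡ 1, so λ ≡ 12.
  x = λ² - 15 - 91 = 144 - 106 ≡ 38; y = λ·(15 - 38) - 21 ≡ 91. → (38, 91)
4P: (38, 91) + (91, 60). λ = (60 - 91)/(91 - 38) ≡ 66/53 mod 97. 53⁻¹ ≡ 11 (mod 97), so λ ≡ 47.
  x = λ² - 38 - 91 = 2209 - 129 ≡ 43; y = λ·(38 - 43) - 91 ≡ 62. → (43, 62)
5P: (43, 62) + (91, 60). λ = (60 - 62)/(91 - 43) ≡ 95/48 mod 97. 48⁻¹ ≡ 95 (mod 97), so λ ≡ 4.
  x = λ² - 43 - 91 = 16 - 134 ≡ 76; y = λ·(43 - 76) - 62 ≡ 0. → (76, 0)
6P: (76, 0) + (91, 60). λ = (60 - 0)/(91 - 76) ≡ 60/15 mod 97. 15⁻¹ ≡ 13 (mod 97), so λ ≡ 4.
  x = λ² - 76 - 91 = 16 - 167 ≡ 43; y = λ·(76 - 43) - 0 ≡ 35. → (43, 35)
7P: (43, 35) + (91, 60). λ = (60 - 35)/(91 - 43) ≡ 25/48 mod 97. 48⁻¹ ≡ 95 (mod 97), so λ ≡ 47.
  x = λ² - 43 - 91 = 2209 - 134 ≡ 38; y = λ·(43 - 38) - 35 ≡ 6. → (38, 6)
8P: (38, 6) + (91, 60). λ = (60 - 6)/(91 - 38) ≡ 54/53 mod 97. 53⁻¹ ≡ 11 (mod 97), so λ ≡ 12.
  x = λ² - 38 - 91 = 144 - 129 ≡ 15; y = λ·(38 - 15) - 6 ≡ 76. → (15, 76)
9P: (15, 76) + (91, 60). λ = (60 - 76)/(91 - 15) ≡ 81/76 mod 97. 76⁻¹ ≡ 60 (mod 97), so λ ≡ 10.
  x = λ² - 15 - 91 = 100 - 106 ≡ 91; y = λ·(15 - 91) - 76 ≡ 37. → (91, 37)
10P: (91, 37) + (91, 60): same x and y₁ ≡ -y₂, so the sum is ∞.
10P = ∞, so the order is 10.

10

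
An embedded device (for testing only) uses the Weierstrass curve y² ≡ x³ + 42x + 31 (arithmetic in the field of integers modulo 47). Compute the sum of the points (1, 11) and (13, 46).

(1, 11) + (13, 46). λ = (46 - 11)/(13 - 1) ≡ 35/12 mod 47. 12⁻¹ ≡ 4 (mod 47) since 12·4 = 48 ≡ 1, so λ ≡ 46.
  x = λ² - 1 - 13 = 2116 - 14 ≡ 34; y = λ·(1 - 34) - 11 ≡ 22. → (34, 22)

(34, 22)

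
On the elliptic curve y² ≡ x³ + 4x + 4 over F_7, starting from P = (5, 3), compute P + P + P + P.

Repeated addition: build up to 4P.
2P: tangent at (5, 3): λ = (3·5² + 4)/(2·3) ≡ 2/6. 6⁻¹ ≡ 6 (mod 7) since 6·6 = 36 ≡ 1, so λ ≡ 2·6 ≡ 5.
  x = λ² - 5 - 5 = 25 - 10 ≡ 1; y = λ·(5 - 1) - 3 ≡ 3. → (1, 3)
3P: (1, 3) + (5, 3). λ = (3 - 3)/(5 - 1) ≡ 0/4 mod 7. 4⁻¹ ≡ 2 (mod 7) since 4·2 = 8 ≡ 1, so λ ≡ 0.
  x = λ² - 1 - 5 = 0 - 6 ≡ 1; y = λ·(1 - 1) - 3 ≡ 4. → (1, 4)
4P: (1, 4) + (5, 3). λ = (3 - 4)/(5 - 1) ≡ 6/4 mod 7. 4⁻¹ ≡ 2 (mod 7) since 4·2 = 8 ≡ 1, so λ ≡ 5.
  x = λ² - 1 - 5 = 25 - 6 ≡ 5; y = λ·(1 - 5) - 4 ≡ 4. → (5, 4)

(5, 4)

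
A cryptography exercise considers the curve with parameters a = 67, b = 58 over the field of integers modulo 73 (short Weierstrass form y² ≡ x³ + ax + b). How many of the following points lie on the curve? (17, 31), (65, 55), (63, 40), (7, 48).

(17, 31): 31² ≡ 12, rhs ≡ 51 → off.
(65, 55): 55² ≡ 32, rhs ≡ 32 → on.
(63, 40): 40² ≡ 67, rhs ≡ 67 → on.
(7, 48): 48² ≡ 41, rhs ≡ 67 → off.

2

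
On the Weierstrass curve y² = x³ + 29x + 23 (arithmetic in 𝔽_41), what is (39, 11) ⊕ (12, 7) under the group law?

(39, 11) + (12, 7). λ = (7 - 11)/(12 - 39) ≡ 37/14 mod 41. 14⁻¹ ≡ 3 (mod 41), so λ ≡ 29.
  x = λ² - 39 - 12 = 841 - 51 ≡ 11; y = λ·(39 - 11) - 11 ≡ 22. → (11, 22)

(11, 22)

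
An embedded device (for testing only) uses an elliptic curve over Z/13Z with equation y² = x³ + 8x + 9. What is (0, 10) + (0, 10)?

tangent at (0, 10): λ = (3·0² + 8)/(2·10) ≡ 8/7. 7⁻¹ ≡ 2 (mod 13) since 7·2 = 14 ≡ 1, so λ ≡ 8·2 ≡ 3.
  x = λ² - 0 - 0 = 9 - 0 ≡ 9; y = λ·(0 - 9) - 10 ≡ 2. → (9, 2)

(9, 2)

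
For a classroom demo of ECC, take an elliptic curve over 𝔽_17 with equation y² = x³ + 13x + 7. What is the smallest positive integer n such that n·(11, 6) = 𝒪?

5

2P: tangent at (11, 6): λ = (3·11² + 13)/(2·6) ≡ 2/12. 12⁻¹ ≡ 10 (mod 17) since 12·10 = 120 ≡ 1, so λ ≡ 2·10 ≡ 3.
  x = λ² - 11 - 11 = 9 - 22 ≡ 4; y = λ·(11 - 4) - 6 ≡ 15. → (4, 15)
3P: (4, 15) + (11, 6). λ = (6 - 15)/(11 - 4) ≡ 8/7 mod 17. 7⁻¹ ≡ 5 (mod 17), so λ ≡ 6.
  x = λ² - 4 - 11 = 36 - 15 ≡ 4; y = λ·(4 - 4) - 15 ≡ 2. → (4, 2)
4P: (4, 2) + (11, 6). λ = (6 - 2)/(11 - 4) ≡ 4/7 mod 17. 7⁻¹ ≡ 5 (mod 17) since 7·5 = 35 ≡ 1, so λ ≡ 3.
  x = λ² - 4 - 11 = 9 - 15 ≡ 11; y = λ·(4 - 11) - 2 ≡ 11. → (11, 11)
5P: (11, 11) + (11, 6): same x and y₁ ≡ -y₂, so the sum is 𝒪.
5P = 𝒪, so the order is 5.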